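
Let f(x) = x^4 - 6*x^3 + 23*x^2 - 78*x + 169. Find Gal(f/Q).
V_4 (also written V4)

The polynomial is an irreducible quartic over Q and its discriminant is 205979904 = 14352^2, a perfect square, so the Galois group is contained in A_4. The resolvent cubic y^3 - 23*y^2 - 208*y + 3380 splits completely over Q, which gives the Klein four-group V_4.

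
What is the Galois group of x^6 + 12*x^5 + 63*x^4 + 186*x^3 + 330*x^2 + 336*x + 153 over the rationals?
The polynomial f is an irreducible sextic over Q, so G = Gal(f/Q) is one of the 16 transitive subgroups 6T1, ..., 6T16 of S_6. The discriminant of f is -16003008, which is not a perfect square, so G is not contained in A_6. The transitive groups of degree 6 not contained in A_6 are: C_6 (6T1, order 6), S_3 (6T2, order 6), D_6 (6T3, order 12), C_3 x S_3 (6T5, order 18), A_4 x C_2 (6T6, order 24), S_4 (6T8, order 24), S_3 x S_3 (6T9, order 36), S_4 x C_2 (6T11, order 48), (S_3 x S_3) : C_2 (6T13, order 72), PGL(2,5) (6T14, order 120), S_6 (6T16, order 720). By Dedekind's theorem, for a prime p not dividing disc(f) the degrees of the irreducible factors of f mod p form the cycle type of an element of G. Factoring f modulo the 21 such primes p <= 89 (skipping 2, 3, 7, which divide the discriminant), each new pattern first appears at: mod 5: f = (x^6 + 2x^5 + 3x^4 + x^3 + x + 3), pattern 6; mod 11: f = (x + 4)(x^5 + 8x^4 + 9x^3 + 7x^2 + 5x + 8), pattern 5+1; mod 13: f = (x + 1)(x + 10)(x^4 + x^3 + 3x^2 + 1), pattern 4+1+1; mod 23: f = (x + 18)(x + 22)(x^2 + 19x + 5)(x^2 + 22x + 19), pattern 2+2+1+1; mod 43: f = (x^3 + 25x^2 + 35)(x^3 + 30x^2 + x + 40), pattern 3+3; mod 61: f = (x^2 + 18x + 30)(x^2 + 22x + 52)(x^2 + 33x + 34), pattern 2+2+2. No other pattern occurs in this range, so the set of observed cycle types is {6, 5+1, 4+1+1, 2+2+1+1, 3+3, 2+2+2}. The candidates containing elements of all these cycle types are PGL(2,5) (6T14) of order 120, S_6 (6T16) of order 720; the others are excluded. The observed types are precisely the cycle types that occur in PGL(2,5) (6T14) (apart from the identity). Each of the other remaining candidates has further cycle types, and by the Chebotarev density theorem the matching factorization patterns would occur for a proportion of primes equal to their share of the group: S_6 (6T16) additionally contains elements of type 4+2, 3+2+1, 3+1+1+1, 2+1+1+1+1 (265 of its 720 elements, about 37% of primes). None of the 21 primes tested shows any such pattern (for each of these groups the chance of that is below 10^-4), which rules them out. Hence G = PGL(2,5) (6T14), of order 120.

PGL(2,5), S_5 acting on 6 points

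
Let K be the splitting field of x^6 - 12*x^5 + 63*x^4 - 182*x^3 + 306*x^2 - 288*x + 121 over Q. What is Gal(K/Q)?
PGL(2,5) (order 120)

The polynomial f is an irreducible sextic over Q, so G = Gal(f/Q) is one of the 16 transitive subgroups 6T1, ..., 6T16 of S_6. The discriminant of f is -16003008, which is not a perfect square, so G is not contained in A_6. The transitive groups of degree 6 not contained in A_6 are: C_6 (6T1, order 6), S_3 (6T2, order 6), D_6 (6T3, order 12), C_3 x S_3 (6T5, order 18), A_4 x C_2 (6T6, order 24), S_4 (6T8, order 24), S_3 x S_3 (6T9, order 36), S_4 x C_2 (6T11, order 48), (S_3 x S_3) : C_2 (6T13, order 72), PGL(2,5) (6T14, order 120), S_6 (6T16, order 720). By Dedekind's theorem, for a prime p not dividing disc(f) the degrees of the irreducible factors of f mod p form the cycle type of an element of G. Factoring f modulo the 21 such primes p <= 89 (skipping 2, 3, 7, which divide the discriminant), each new pattern first appears at: mod 5: f = (x^6 + 3x^5 + 3x^4 + 3x^3 + x^2 + 2x + 1), pattern 6; mod 11: f = (x)(x^5 + 10x^4 + 8x^3 + 5x^2 + 9x + 9), pattern 5+1; mod 13: f = (x + 6)(x + 10)(x^4 + 11x^3 + 9x^2 + 2x + 7), pattern 4+1+1; mod 23: f = (x + 14)(x + 18)(x^2 + 11x + 14)(x^2 + 14x + 16), pattern 2+2+1+1; mod 43: f = (x^3 + 13x^2 + 20x + 27)(x^3 + 18x^2 + 24x + 22), pattern 3+3; mod 61: f = (x^2 + 10x + 35)(x^2 + 14x + 41)(x^2 + 25x + 40), pattern 2+2+2. No other pattern occurs in this range, so the set of observed cycle types is {6, 5+1, 4+1+1, 2+2+1+1, 3+3, 2+2+2}. The candidates containing elements of all these cycle types are PGL(2,5) (6T14) of order 120, S_6 (6T16) of order 720; the others are excluded. The observed types are precisely the cycle types that occur in PGL(2,5) (6T14) (apart from the identity). Each of the other remaining candidates has further cycle types, and by the Chebotarev density theorem the matching factorization patterns would occur for a proportion of primes equal to their share of the group: S_6 (6T16) additionally contains elements of type 4+2, 3+2+1, 3+1+1+1, 2+1+1+1+1 (265 of its 720 elements, about 37% of primes). None of the 21 primes tested shows any such pattern (for each of these groups the chance of that is below 10^-4), which rules them out. Hence G = PGL(2,5) (6T14), of order 120.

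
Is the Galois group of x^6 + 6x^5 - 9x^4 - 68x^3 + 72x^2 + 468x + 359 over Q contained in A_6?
No

The polynomial is irreducible of degree 6 over Q. Its discriminant is -9221581132716096, which is not a perfect square. A Galois group lies in the alternating group exactly when the discriminant is a square in Q, so the Galois group (A_4 x C_2) is not contained in A_6.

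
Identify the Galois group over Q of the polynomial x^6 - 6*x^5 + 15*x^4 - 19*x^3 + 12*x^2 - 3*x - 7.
S_3 x S_3 (order 36)

The polynomial f is an irreducible sextic over Q, so G = Gal(f/Q) is one of the 16 transitive subgroups 6T1, ..., 6T16 of S_6. The discriminant of f is 871199469, which is not a perfect square, so G is not contained in A_6. The transitive groups of degree 6 not contained in A_6 are: C_6 (6T1, order 6), S_3 (6T2, order 6), D_6 (6T3, order 12), C_3 x S_3 (6T5, order 18), A_4 x C_2 (6T6, order 24), S_4 (6T8, order 24), S_3 x S_3 (6T9, order 36), S_4 x C_2 (6T11, order 48), (S_3 x S_3) : C_2 (6T13, order 72), PGL(2,5) (6T14, order 120), S_6 (6T16, order 720). By Dedekind's theorem, for a prime p not dividing disc(f) the degrees of the irreducible factors of f mod p form the cycle type of an element of G. Factoring f modulo the 16 such primes p <= 67 (skipping 3, 7, 29, which divide the discriminant), each new pattern first appears at: mod 2: f = (x^6 + x^4 + x^3 + x + 1), pattern 6; mod 5: f = (x + 2)(x + 3)(x^2 + 3)(x^2 + 4x + 1), pattern 2+2+1+1; mod 13: f = (x + 6)(x + 7)(x + 10)(x^3 + 10x^2 + 3x + 8), pattern 3+1+1+1; mod 19: f = (x^2 + 2x + 7)(x^2 + 4x + 8)(x^2 + 7x + 7), pattern 2+2+2; mod 67: f = (x^3 + 64x^2 + 3x + 18)(x^3 + 64x^2 + 3x + 48), pattern 3+3. No other pattern occurs in this range, so the set of observed cycle types is {6, 2+2+1+1, 3+1+1+1, 2+2+2, 3+3}. The candidates containing elements of all these cycle types are S_3 x S_3 (6T9) of order 36, (S_3 x S_3) : C_2 (6T13) of order 72, S_6 (6T16) of order 720; the others are excluded. The observed types are precisely the cycle types that occur in S_3 x S_3 (6T9) (apart from the identity). Each of the other remaining candidates has further cycle types, and by the Chebotarev density theorem the matching factorization patterns would occur for a proportion of primes equal to their share of the group: (S_3 x S_3) : C_2 (6T13) additionally contains elements of type 4+2, 3+2+1, 2+1+1+1+1 (36 of its 72 elements, about 50% of primes); S_6 (6T16) additionally contains elements of type 5+1, 4+2, 4+1+1, 3+2+1, 2+1+1+1+1 (459 of its 720 elements, about 64% of primes). None of the 16 primes tested shows any such pattern (for each of these groups the chance of that is below 10^-4), which rules them out. Hence G = S_3 x S_3 (6T9), of order 36.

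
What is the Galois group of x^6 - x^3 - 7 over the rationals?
The polynomial f is an irreducible sextic over Q, so G = Gal(f/Q) is one of the 16 transitive subgroups 6T1, ..., 6T16 of S_6. The discriminant of f is 871199469, which is not a perfect square, so G is not contained in A_6. The transitive groups of degree 6 not contained in A_6 are: C_6 (6T1, order 6), S_3 (6T2, order 6), D_6 (6T3, order 12), C_3 x S_3 (6T5, order 18), A_4 x C_2 (6T6, order 24), S_4 (6T8, order 24), S_3 x S_3 (6T9, order 36), S_4 x C_2 (6T11, order 48), (S_3 x S_3) : C_2 (6T13, order 72), PGL(2,5) (6T14, order 120), S_6 (6T16, order 720). By Dedekind's theorem, for a prime p not dividing disc(f) the degrees of the irreducible factors of f mod p form the cycle type of an element of G. Factoring f modulo the 16 such primes p <= 67 (skipping 3, 7, 29, which divide the discriminant), each new pattern first appears at: mod 2: f = (x^6 + x^3 + 1), pattern 6; mod 5: f = (x + 1)(x + 2)(x^2 + 3x + 4)(x^2 + 4x + 1), pattern 2+2+1+1; mod 13: f = (x + 2)(x + 5)(x + 6)(x^3 + 4), pattern 3+1+1+1; mod 19: f = (x^2 + 10x + 15)(x^2 + 13x + 13)(x^2 + 15x + 10), pattern 2+2+2; mod 67: f = (x^3 + 18)(x^3 + 48), pattern 3+3. No other pattern occurs in this range, so the set of observed cycle types is {6, 2+2+1+1, 3+1+1+1, 2+2+2, 3+3}. The candidates containing elements of all these cycle types are S_3 x S_3 (6T9) of order 36, (S_3 x S_3) : C_2 (6T13) of order 72, S_6 (6T16) of order 720; the others are excluded. The observed types are precisely the cycle types that occur in S_3 x S_3 (6T9) (apart from the identity). Each of the other remaining candidates has further cycle types, and by the Chebotarev density theorem the matching factorization patterns would occur for a proportion of primes equal to their share of the group: (S_3 x S_3) : C_2 (6T13) additionally contains elements of type 4+2, 3+2+1, 2+1+1+1+1 (36 of its 72 elements, about 50% of primes); S_6 (6T16) additionally contains elements of type 5+1, 4+2, 4+1+1, 3+2+1, 2+1+1+1+1 (459 of its 720 elements, about 64% of primes). None of the 16 primes tested shows any such pattern (for each of these groups the chance of that is below 10^-4), which rules them out. Hence G = S_3 x S_3 (6T9), of order 36.

6T9: S_3 x S_3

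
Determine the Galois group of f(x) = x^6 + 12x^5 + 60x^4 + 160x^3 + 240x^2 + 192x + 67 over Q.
6T2: S_3

The polynomial f is an irreducible sextic over Q, so G = Gal(f/Q) is one of the 16 transitive subgroups 6T1, ..., 6T16 of S_6. The discriminant of f is -11337408, which is not a perfect square, so G is not contained in A_6. The transitive groups of degree 6 not contained in A_6 are: C_6 (6T1, order 6), S_3 (6T2, order 6), D_6 (6T3, order 12), C_3 x S_3 (6T5, order 18), A_4 x C_2 (6T6, order 24), S_4 (6T8, order 24), S_3 x S_3 (6T9, order 36), S_4 x C_2 (6T11, order 48), (S_3 x S_3) : C_2 (6T13, order 72), PGL(2,5) (6T14, order 120), S_6 (6T16, order 720). By Dedekind's theorem, for a prime p not dividing disc(f) the degrees of the irreducible factors of f mod p form the cycle type of an element of G. Factoring f modulo the 23 such primes p <= 97 (skipping 2, 3, which divide the discriminant), each new pattern first appears at: mod 5: f = (x^2 + 3)(x^2 + 3x + 4)(x^2 + 4x + 1), pattern 2+2+2; mod 7: f = (x^3 + 6x^2 + 5x + 3)(x^3 + 6x^2 + 5x + 6), pattern 3+3; mod 61: f = (x + 5)(x + 21)(x + 24)(x + 41)(x + 44)(x + 60), pattern 1+1+1+1+1+1. No other pattern occurs in this range, so the set of observed cycle types is {2+2+2, 3+3, 1+1+1+1+1+1}. The candidates containing elements of all these cycle types are C_6 (6T1) of order 6, S_3 (6T2) of order 6, D_6 (6T3) of order 12, C_3 x S_3 (6T5) of order 18, A_4 x C_2 (6T6) of order 24, S_4 (6T8) of order 24, S_3 x S_3 (6T9) of order 36, S_4 x C_2 (6T11) of order 48, (S_3 x S_3) : C_2 (6T13) of order 72, PGL(2,5) (6T14) of order 120, S_6 (6T16) of order 720; the others are excluded. The observed types are precisely the cycle types that occur in S_3 (6T2). Each of the other remaining candidates has further cycle types, and by the Chebotarev density theorem the matching factorization patterns would occur for a proportion of primes equal to their share of the group: C_6 (6T1) additionally contains elements of type 6 (2 of its 6 elements, about 33% of primes); D_6 (6T3) additionally contains elements of type 6, 2+2+1+1 (5 of its 12 elements, about 42% of primes); C_3 x S_3 (6T5) additionally contains elements of type 6, 3+1+1+1 (10 of its 18 elements, about 56% of primes); A_4 x C_2 (6T6) additionally contains elements of type 6, 2+2+1+1, 2+1+1+1+1 (14 of its 24 elements, about 58% of primes); S_4 (6T8) additionally contains elements of type 4+1+1, 2+2+1+1 (9 of its 24 elements, about 38% of primes); S_3 x S_3 (6T9) additionally contains elements of type 6, 3+1+1+1, 2+2+1+1 (25 of its 36 elements, about 69% of primes); S_4 x C_2 (6T11) additionally contains elements of type 6, 4+2, 4+1+1, 2+2+1+1, 2+1+1+1+1 (32 of its 48 elements, about 67% of primes); (S_3 x S_3) : C_2 (6T13) additionally contains elements of type 6, 4+2, 3+2+1, 3+1+1+1, 2+2+1+1, 2+1+1+1+1 (61 of its 72 elements, about 85% of primes); PGL(2,5) (6T14) additionally contains elements of type 6, 5+1, 4+1+1, 2+2+1+1 (89 of its 120 elements, about 74% of primes); S_6 (6T16) additionally contains elements of type 6, 5+1, 4+2, 4+1+1, 3+2+1, 3+1+1+1, 2+2+1+1, 2+1+1+1+1 (664 of its 720 elements, about 92% of primes). None of the 23 primes tested shows any such pattern (for each of these groups the chance of that is below 10^-4), which rules them out. Hence G = S_3 (6T2), of order 6.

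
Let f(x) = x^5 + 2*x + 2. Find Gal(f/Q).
S_5 (order 120)

The polynomial f is an irreducible quintic over Q, so G = Gal(f/Q) is a transitive subgroup of S_5: one of C_5 (5T1, order 5), D_5 (5T2, order 10), F_20 (5T3, order 20), A_5 (5T4, order 60) or S_5 (5T5, order 120). The discriminant of f is 58192, which is not a perfect square, so G is not contained in A_5. The transitive groups of degree 5 not contained in A_5 are: F_20 (5T3, order 20), S_5 (5T5, order 120). By Dedekind's theorem, for a prime p not dividing disc(f) the degrees of the irreducible factors of f mod p form the cycle type of an element of G. Factoring f modulo the 5 such primes p <= 13 (skipping 2, which divides the discriminant), each new pattern first appears at: mod 3: f = (x^5 + 2x + 2), pattern 5; mod 5: f = (x + 4)(x^4 + x^3 + x^2 + x + 3), pattern 4+1; mod 13: f = (x + 3)(x + 5)(x^3 + 5x^2 + 10x + 1), pattern 3+1+1. No other pattern occurs in this range, so the set of observed cycle types is {5, 4+1, 3+1+1}. Among the candidates above, the only group containing elements of all these cycle types is S_5 (5T5) — F_20 (5T3) lacks at least one of them. Hence G = S_5 (5T5), of order 120.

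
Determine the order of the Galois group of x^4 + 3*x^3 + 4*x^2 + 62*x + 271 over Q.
The degree of the splitting field over Q equals the order of the Galois group, so first determine the group. The polynomial is an irreducible quartic over Q and its discriminant is 2680770125, which is not a perfect square, so the Galois group is not contained in A_4. The resolvent cubic y^3 - 4*y^2 - 898*y - 1947 has exactly one rational root, so the Galois group is C_4 or D_4. The quartic becomes reducible over Q(sqrt(disc)), so the group is C_4. The Galois group C_4 (4T1) has order 4, so the splitting field has degree 4 over Q.

4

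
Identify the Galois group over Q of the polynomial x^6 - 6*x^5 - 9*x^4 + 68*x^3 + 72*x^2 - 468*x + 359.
A_4 x C_2 (order 24)

The polynomial f is an irreducible sextic over Q, so G = Gal(f/Q) is one of the 16 transitive subgroups 6T1, ..., 6T16 of S_6. The discriminant of f is -9221581132716096, which is not a perfect square, so G is not contained in A_6. The transitive groups of degree 6 not contained in A_6 are: C_6 (6T1, order 6), S_3 (6T2, order 6), D_6 (6T3, order 12), C_3 x S_3 (6T5, order 18), A_4 x C_2 (6T6, order 24), S_4 (6T8, order 24), S_3 x S_3 (6T9, order 36), S_4 x C_2 (6T11, order 48), (S_3 x S_3) : C_2 (6T13, order 72), PGL(2,5) (6T14, order 120), S_6 (6T16, order 720). By Dedekind's theorem, for a prime p not dividing disc(f) the degrees of the irreducible factors of f mod p form the cycle type of an element of G. Factoring f modulo the 33 such primes p <= 149 (skipping 2, 3, which divide the discriminant), each new pattern first appears at: mod 5: f = (x^3 + 2x + 1)(x^3 + 4x^2 + 4x + 4), pattern 3+3; mod 7: f = (x^6 + x^5 + 5x^4 + 5x^3 + 2x^2 + x + 2), pattern 6; mod 17: f = (x + 15)(x + 16)(x^2 + 4x + 14)(x^2 + 10x + 11), pattern 2+2+1+1; mod 19: f = (x + 3)(x + 12)(x + 15)(x + 16)(x^2 + 5x + 8), pattern 2+1+1+1+1; mod 71: f = (x^2 + 27x + 12)(x^2 + 47x + 32)(x^2 + 62x + 54), pattern 2+2+2. No other pattern occurs in this range, so the set of observed cycle types is {3+3, 6, 2+2+1+1, 2+1+1+1+1, 2+2+2}. The candidates containing elements of all these cycle types are A_4 x C_2 (6T6) of order 24, S_4 x C_2 (6T11) of order 48, (S_3 x S_3) : C_2 (6T13) of order 72, S_6 (6T16) of order 720; the others are excluded. The observed types are precisely the cycle types that occur in A_4 x C_2 (6T6) (apart from the identity). Each of the other remaining candidates has further cycle types, and by the Chebotarev density theorem the matching factorization patterns would occur for a proportion of primes equal to their share of the group: S_4 x C_2 (6T11) additionally contains elements of type 4+2, 4+1+1 (12 of its 48 elements, about 25% of primes); (S_3 x S_3) : C_2 (6T13) additionally contains elements of type 4+2, 3+2+1, 3+1+1+1 (34 of its 72 elements, about 47% of primes); S_6 (6T16) additionally contains elements of type 5+1, 4+2, 4+1+1, 3+2+1, 3+1+1+1 (484 of its 720 elements, about 67% of primes). None of the 33 primes tested shows any such pattern (for each of these groups the chance of that is below 10^-4), which rules them out. Hence G = A_4 x C_2 (6T6), of order 24.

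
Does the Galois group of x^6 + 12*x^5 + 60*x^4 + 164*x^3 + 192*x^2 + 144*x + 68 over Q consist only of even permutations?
No

The polynomial is irreducible of degree 6 over Q. Its discriminant is 5114284084297728, which is not a perfect square. A Galois group lies in the alternating group exactly when the discriminant is a square in Q, so the Galois group (D_6) is not contained in A_6.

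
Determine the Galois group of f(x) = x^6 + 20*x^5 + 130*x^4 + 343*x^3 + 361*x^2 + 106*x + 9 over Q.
The polynomial f is an irreducible sextic over Q, so G = Gal(f/Q) is one of the 16 transitive subgroups 6T1, ..., 6T16 of S_6. The discriminant of f is 3646117689361 = 1909481^2, a perfect square, so G is contained in A_6. The transitive groups of degree 6 contained in A_6 are: A_4 (6T4, order 12), S_4 (6T7, order 24), (C_3 x C_3) : C_4 (6T10, order 36), PSL(2,5) (6T12, order 60), A_6 (6T15, order 360). By Dedekind's theorem, for a prime p not dividing disc(f) the degrees of the irreducible factors of f mod p form the cycle type of an element of G. Factoring f modulo the 21 such primes p <= 83 (skipping 7, 19, which divide the discriminant), each new pattern first appears at: mod 2: f = (x + 1)(x^5 + x^4 + x^3 + x + 1), pattern 5+1; mod 11: f = (x^3 + 2x^2 + 10x + 3)(x^3 + 7x^2 + 7x + 3), pattern 3+3; mod 61: f = (x + 4)(x + 27)(x^2 + 25x + 47)(x^2 + 25x + 57), pattern 2+2+1+1. No other pattern occurs in this range, so the set of observed cycle types is {5+1, 3+3, 2+2+1+1}. The candidates containing elements of all these cycle types are PSL(2,5) (6T12) of order 60, A_6 (6T15) of order 360; the others are excluded. The observed types are precisely the cycle types that occur in PSL(2,5) (6T12) (apart from the identity). Each of the other remaining candidates has further cycle types, and by the Chebotarev density theorem the matching factorization patterns would occur for a proportion of primes equal to their share of the group: A_6 (6T15) additionally contains elements of type 4+2, 3+1+1+1 (130 of its 360 elements, about 36% of primes). None of the 21 primes tested shows any such pattern (for each of these groups the chance of that is below 10^-4), which rules them out. Hence G = PSL(2,5) (6T12), of order 60.

PSL(2,5) (also written A5(6))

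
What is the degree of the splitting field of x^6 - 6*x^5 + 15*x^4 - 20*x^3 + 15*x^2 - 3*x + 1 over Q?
72

The degree of the splitting field over Q equals the order of the Galois group, so first determine the group. The polynomial f is an irreducible sextic over Q, so G = Gal(f/Q) is one of the 16 transitive subgroups 6T1, ..., 6T16 of S_6. The discriminant of f is -9059283, which is not a perfect square, so G is not contained in A_6. The transitive groups of degree 6 not contained in A_6 are: C_6 (6T1, order 6), S_3 (6T2, order 6), D_6 (6T3, order 12), C_3 x S_3 (6T5, order 18), A_4 x C_2 (6T6, order 24), S_4 (6T8, order 24), S_3 x S_3 (6T9, order 36), S_4 x C_2 (6T11, order 48), (S_3 x S_3) : C_2 (6T13, order 72), PGL(2,5) (6T14, order 120), S_6 (6T16, order 720). By Dedekind's theorem, for a prime p not dividing disc(f) the degrees of the irreducible factors of f mod p form the cycle type of an element of G. Factoring f modulo the 28 such primes p <= 127 (skipping 3, 17, 43, which divide the discriminant), each new pattern first appears at: mod 2: f = (x^6 + x^4 + x^2 + x + 1), pattern 6; mod 7: f = (x + 5)(x^2 + x + 4)(x^3 + 2x^2 + x + 6), pattern 3+2+1; mod 11: f = (x^2 + 1)(x^4 + 5x^3 + 3x^2 + 8x + 1), pattern 4+2; mod 13: f = (x + 4)(x + 9)(x^2 + 8x + 10)(x^2 + 12x + 3), pattern 2+2+1+1; mod 61: f = (x + 1)(x + 3)(x + 9)(x + 20)(x^2 + 22x + 27), pattern 2+1+1+1+1; mod 97: f = (x + 9)(x + 11)(x + 48)(x^3 + 23x^2 + 11x + 96), pattern 3+1+1+1; mod 113: f = (x^2 + 2x + 7)(x^2 + 43x + 61)(x^2 + 62x + 9), pattern 2+2+2; mod 127: f = (x^3 + 36x^2 + 70x + 126)(x^3 + 85x^2 + 60x + 126), pattern 3+3. No other pattern occurs in this range, so the set of observed cycle types is {6, 3+2+1, 4+2, 2+2+1+1, 2+1+1+1+1, 3+1+1+1, 2+2+2, 3+3}. The candidates containing elements of all these cycle types are (S_3 x S_3) : C_2 (6T13) of order 72, S_6 (6T16) of order 720; the others are excluded. The observed types are precisely the cycle types that occur in (S_3 x S_3) : C_2 (6T13) (apart from the identity). Each of the other remaining candidates has further cycle types, and by the Chebotarev density theorem the matching factorization patterns would occur for a proportion of primes equal to their share of the group: S_6 (6T16) additionally contains elements of type 5+1, 4+1+1 (234 of its 720 elements, about 32% of primes). None of the 28 primes tested shows any such pattern (for each of these groups the chance of that is below 10^-4), which rules them out. Hence G = (S_3 x S_3) : C_2 (6T13), of order 72. The Galois group (S_3 x S_3) : C_2 (6T13) has order 72, so the splitting field has degree 72 over Q.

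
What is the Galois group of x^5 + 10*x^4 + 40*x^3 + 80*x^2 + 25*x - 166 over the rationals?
A_5

The polynomial f is an irreducible quintic over Q, so G = Gal(f/Q) is a transitive subgroup of S_5: one of C_5 (5T1, order 5), D_5 (5T2, order 10), F_20 (5T3, order 20), A_5 (5T4, order 60) or S_5 (5T5, order 120). The discriminant of f is 58564000000 = 242000^2, a perfect square, so G is contained in A_5. The transitive groups of degree 5 contained in A_5 are: C_5 (5T1, order 5), D_5 (5T2, order 10), A_5 (5T4, order 60). By Dedekind's theorem, for a prime p not dividing disc(f) the degrees of the irreducible factors of f mod p form the cycle type of an element of G. Factoring f modulo the 3 such primes p <= 13 (skipping 2, 5, 11, which divide the discriminant), each new pattern first appears at: mod 3: f = (x^5 + x^4 + x^3 + 2x^2 + x + 2), pattern 5; mod 13: f = (x + 7)(x + 9)(x^3 + 7x^2 + 8x + 5), pattern 3+1+1. No other pattern occurs in this range, so the set of observed cycle types is {5, 3+1+1}. Among the candidates above, the only group containing elements of all these cycle types is A_5 (5T4) — each of C_5 (5T1), D_5 (5T2) lacks at least one of them. Hence G = A_5 (5T4), of order 60.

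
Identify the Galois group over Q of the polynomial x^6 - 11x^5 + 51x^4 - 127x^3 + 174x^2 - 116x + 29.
The polynomial f is an irreducible sextic over Q, so G = Gal(f/Q) is one of the 16 transitive subgroups 6T1, ..., 6T16 of S_6. The discriminant of f is 525625 = 725^2, a perfect square, so G is contained in A_6. The transitive groups of degree 6 contained in A_6 are: A_4 (6T4, order 12), S_4 (6T7, order 24), (C_3 x C_3) : C_4 (6T10, order 36), PSL(2,5) (6T12, order 60), A_6 (6T15, order 360). By Dedekind's theorem, for a prime p not dividing disc(f) the degrees of the irreducible factors of f mod p form the cycle type of an element of G. Factoring f modulo the 19 such primes p <= 73 (skipping 5, 29, which divide the discriminant), each new pattern first appears at: mod 2: f = (x^2 + x + 1)(x^4 + x + 1), pattern 4+2; mod 11: f = (x^3 + 2x^2 + 7x + 2)(x^3 + 9x^2 + 4x + 9), pattern 3+3; mod 19: f = (x + 9)(x + 10)(x^2 + 1)(x^2 + 8x + 17), pattern 2+2+1+1; mod 61: f = (x + 26)(x + 33)(x + 40)(x^3 + 12x^2 + 37x + 12), pattern 3+1+1+1. No other pattern occurs in this range, so the set of observed cycle types is {4+2, 3+3, 2+2+1+1, 3+1+1+1}. The candidates containing elements of all these cycle types are (C_3 x C_3) : C_4 (6T10) of order 36, A_6 (6T15) of order 360; the others are excluded. The observed types are precisely the cycle types that occur in (C_3 x C_3) : C_4 (6T10) (apart from the identity). Each of the other remaining candidates has further cycle types, and by the Chebotarev density theorem the matching factorization patterns would occur for a proportion of primes equal to their share of the group: A_6 (6T15) additionally contains elements of type 5+1 (144 of its 360 elements, about 40% of primes). None of the 19 primes tested shows any such pattern (for each of these groups the chance of that is below 10^-4), which rules them out. Hence G = (C_3 x C_3) : C_4 (6T10), of order 36.

(C_3 x C_3) : C_4 (order 36)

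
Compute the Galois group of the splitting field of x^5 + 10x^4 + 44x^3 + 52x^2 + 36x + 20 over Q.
The polynomial f is an irreducible quintic over Q, so G = Gal(f/Q) is a transitive subgroup of S_5: one of C_5 (5T1, order 5), D_5 (5T2, order 10), F_20 (5T3, order 20), A_5 (5T4, order 60) or S_5 (5T5, order 120). The discriminant of f is 90054214912, which is not a perfect square, so G is not contained in A_5. The transitive groups of degree 5 not contained in A_5 are: F_20 (5T3, order 20), S_5 (5T5, order 120). By Dedekind's theorem, for a prime p not dividing disc(f) the degrees of the irreducible factors of f mod p form the cycle type of an element of G. Factoring f modulo the 5 such primes p <= 13 (skipping 2, which divides the discriminant), each new pattern first appears at: mod 3: f = (x^5 + x^4 + 2x^3 + x^2 + 2), pattern 5; mod 5: f = (x)(x^4 + 4x^2 + 2x + 1), pattern 4+1; mod 13: f = (x + 4)(x + 5)(x^3 + x^2 + 2x + 1), pattern 3+1+1. No other pattern occurs in this range, so the set of observed cycle types is {5, 4+1, 3+1+1}. Among the candidates above, the only group containing elements of all these cycle types is S_5 (5T5) — F_20 (5T3) lacks at least one of them. Hence G = S_5 (5T5), of order 120.

5T5: S_5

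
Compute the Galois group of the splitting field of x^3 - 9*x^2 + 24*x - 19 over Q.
C_3 (order 3)

The polynomial is an irreducible cubic over Q and its discriminant is 81 = 9^2, a perfect square. For an irreducible cubic, a square discriminant forces the Galois group to be A_3, the cyclic group of order 3.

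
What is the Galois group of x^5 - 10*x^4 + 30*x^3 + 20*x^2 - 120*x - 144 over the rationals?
The polynomial f is an irreducible quintic over Q, so G = Gal(f/Q) is a transitive subgroup of S_5: one of C_5 (5T1, order 5), D_5 (5T2, order 10), F_20 (5T3, order 20), A_5 (5T4, order 60) or S_5 (5T5, order 120). The discriminant of f is 1327104000000 = 1152000^2, a perfect square, so G is contained in A_5. The transitive groups of degree 5 contained in A_5 are: C_5 (5T1, order 5), D_5 (5T2, order 10), A_5 (5T4, order 60). By Dedekind's theorem, for a prime p not dividing disc(f) the degrees of the irreducible factors of f mod p form the cycle type of an element of G. Factoring f modulo the 23 such primes p <= 101 (skipping 2, 3, 5, which divide the discriminant), each new pattern first appears at: mod 7: f = (x^5 + 4x^4 + 2x^3 + 6x^2 + 6x + 3), pattern 5; mod 17: f = (x + 9)(x^2 + 3x + 5)(x^2 + 12x + 7), pattern 2+2+1. No other pattern occurs in this range, so the set of observed cycle types is {5, 2+2+1}. The candidates containing elements of all these cycle types are D_5 (5T2) of order 10, A_5 (5T4) of order 60; the others are excluded. The observed types are precisely the cycle types that occur in D_5 (5T2) (apart from the identity). Each of the other remaining candidates has further cycle types, and by the Chebotarev density theorem the matching factorization patterns would occur for a proportion of primes equal to their share of the group: A_5 (5T4) additionally contains elements of type 3+1+1 (20 of its 60 elements, about 33% of primes). None of the 23 primes tested shows any such pattern (for each of these groups the chance of that is below 10^-4), which rules them out. Hence G = D_5 (5T2), of order 10.

D_5 (order 10)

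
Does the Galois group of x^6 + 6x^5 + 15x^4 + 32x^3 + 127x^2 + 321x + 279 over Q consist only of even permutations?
The polynomial is irreducible of degree 6 over Q. Its discriminant is -36128922636411, which is not a perfect square. A Galois group lies in the alternating group exactly when the discriminant is a square in Q, so the Galois group (S_6) is not contained in A_6.

No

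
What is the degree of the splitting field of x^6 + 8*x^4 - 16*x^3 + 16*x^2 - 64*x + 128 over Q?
The degree of the splitting field over Q equals the order of the Galois group, so first determine the group. The polynomial f is an irreducible sextic over Q, so G = Gal(f/Q) is one of the 16 transitive subgroups 6T1, ..., 6T16 of S_6. The discriminant of f is -201485505789952, which is not a perfect square, so G is not contained in A_6. The transitive groups of degree 6 not contained in A_6 are: C_6 (6T1, order 6), S_3 (6T2, order 6), D_6 (6T3, order 12), C_3 x S_3 (6T5, order 18), A_4 x C_2 (6T6, order 24), S_4 (6T8, order 24), S_3 x S_3 (6T9, order 36), S_4 x C_2 (6T11, order 48), (S_3 x S_3) : C_2 (6T13, order 72), PGL(2,5) (6T14, order 120), S_6 (6T16, order 720). By Dedekind's theorem, for a prime p not dividing disc(f) the degrees of the irreducible factors of f mod p form the cycle type of an element of G. Factoring f modulo the 29 such primes p <= 113 (skipping 2, which divides the discriminant), each new pattern first appears at: mod 3: f = (x^6 + 2x^4 + 2x^3 + x^2 + 2x + 2), pattern 6; mod 5: f = (x + 2)(x^2 + 3x + 3)(x^3 + 4x + 3), pattern 3+2+1; mod 7: f = (x^2 + 2x + 3)(x^4 + 5x^3 + 2x^2 + 3), pattern 4+2; mod 17: f = (x^3 + 4x + 7)(x^3 + 4x + 11), pattern 3+3; mod 19: f = (x^2 + 6x + 10)(x^2 + 14x + 1)(x^2 + 18x + 9), pattern 2+2+2; mod 37: f = (x + 6)(x + 32)(x^2 + 5x + 29)(x^2 + 31x + 3), pattern 2+2+1+1; mod 41: f = (x + 7)(x + 37)(x + 38)(x^3 + 4x + 23), pattern 3+1+1+1; mod 113: f = (x + 67)(x + 68)(x + 71)(x + 91)(x^2 + 42x + 73), pattern 2+1+1+1+1. No other pattern occurs in this range, so the set of observed cycle types is {6, 3+2+1, 4+2, 3+3, 2+2+2, 2+2+1+1, 3+1+1+1, 2+1+1+1+1}. The candidates containing elements of all these cycle types are (S_3 x S_3) : C_2 (6T13) of order 72, S_6 (6T16) of order 720; the others are excluded. The observed types are precisely the cycle types that occur in (S_3 x S_3) : C_2 (6T13) (apart from the identity). Each of the other remaining candidates has further cycle types, and by the Chebotarev density theorem the matching factorization patterns would occur for a proportion of primes equal to their share of the group: S_6 (6T16) additionally contains elements of type 5+1, 4+1+1 (234 of its 720 elements, about 32% of primes). None of the 29 primes tested shows any such pattern (for each of these groups the chance of that is below 10^-4), which rules them out. Hence G = (S_3 x S_3) : C_2 (6T13), of order 72. The Galois group (S_3 x S_3) : C_2 (6T13) has order 72, so the splitting field has degree 72 over Q.

72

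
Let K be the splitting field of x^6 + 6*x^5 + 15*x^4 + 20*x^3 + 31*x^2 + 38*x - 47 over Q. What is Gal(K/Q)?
The polynomial f is an irreducible sextic over Q, so G = Gal(f/Q) is one of the 16 transitive subgroups 6T1, ..., 6T16 of S_6. The discriminant of f is 66039417143296 = 8126464^2, a perfect square, so G is contained in A_6. The transitive groups of degree 6 contained in A_6 are: A_4 (6T4, order 12), S_4 (6T7, order 24), (C_3 x C_3) : C_4 (6T10, order 36), PSL(2,5) (6T12, order 60), A_6 (6T15, order 360). By Dedekind's theorem, for a prime p not dividing disc(f) the degrees of the irreducible factors of f mod p form the cycle type of an element of G. Factoring f modulo the 79 such primes p <= 419 (skipping 2, 31, which divide the discriminant), each new pattern first appears at: mod 3: f = (x^2 + 2x + 2)(x^4 + x^3 + 2x^2 + 2x + 2), pattern 4+2; mod 5: f = (x^3 + 4x + 2)(x^3 + x^2 + x + 4), pattern 3+3; mod 11: f = (x + 6)(x + 7)(x^2 + 5x + 10)(x^2 + 10x + 4), pattern 2+2+1+1; mod 67: f = (x + 5)(x + 7)(x + 23)(x + 46)(x + 62)(x + 64), pattern 1+1+1+1+1+1. No other pattern occurs in this range, so the set of observed cycle types is {4+2, 3+3, 2+2+1+1, 1+1+1+1+1+1}. The candidates containing elements of all these cycle types are S_4 (6T7) of order 24, (C_3 x C_3) : C_4 (6T10) of order 36, A_6 (6T15) of order 360; the others are excluded. The observed types are precisely the cycle types that occur in S_4 (6T7). Each of the other remaining candidates has further cycle types, and by the Chebotarev density theorem the matching factorization patterns would occur for a proportion of primes equal to their share of the group: (C_3 x C_3) : C_4 (6T10) additionally contains elements of type 3+1+1+1 (4 of its 36 elements, about 11% of primes); A_6 (6T15) additionally contains elements of type 5+1, 3+1+1+1 (184 of its 360 elements, about 51% of primes). None of the 79 primes tested shows any such pattern (for each of these groups the chance of that is below 10^-4), which rules them out. Hence G = S_4 (6T7), of order 24.

S_4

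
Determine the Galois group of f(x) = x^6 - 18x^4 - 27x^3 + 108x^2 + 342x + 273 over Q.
The polynomial f is an irreducible sextic over Q, so G = Gal(f/Q) is one of the 16 transitive subgroups 6T1, ..., 6T16 of S_6. The discriminant of f is -152796047606667, which is not a perfect square, so G is not contained in A_6. The transitive groups of degree 6 not contained in A_6 are: C_6 (6T1, order 6), S_3 (6T2, order 6), D_6 (6T3, order 12), C_3 x S_3 (6T5, order 18), A_4 x C_2 (6T6, order 24), S_4 (6T8, order 24), S_3 x S_3 (6T9, order 36), S_4 x C_2 (6T11, order 48), (S_3 x S_3) : C_2 (6T13, order 72), PGL(2,5) (6T14, order 120), S_6 (6T16, order 720). By Dedekind's theorem, for a prime p not dividing disc(f) the degrees of the irreducible factors of f mod p form the cycle type of an element of G. Factoring f modulo the 33 such primes p <= 149 (skipping 3, 43, which divide the discriminant), each new pattern first appears at: mod 2: f = (x^6 + x^3 + 1), pattern 6; mod 7: f = (x)(x + 1)(x + 6)(x^3 + 4x + 1), pattern 3+1+1+1; mod 17: f = (x^2 + 6x + 4)(x^2 + 13x + 11)(x^2 + 15x + 12), pattern 2+2+2; mod 19: f = (x^3 + 3x + 18)(x^3 + 17x + 12), pattern 3+3; mod 73: f = (x + 3)(x + 20)(x + 36)(x + 39)(x + 50)(x + 71), pattern 1+1+1+1+1+1. No other pattern occurs in this range, so the set of observed cycle types is {6, 3+1+1+1, 2+2+2, 3+3, 1+1+1+1+1+1}. The candidates containing elements of all these cycle types are C_3 x S_3 (6T5) of order 18, S_3 x S_3 (6T9) of order 36, (S_3 x S_3) : C_2 (6T13) of order 72, S_6 (6T16) of order 720; the others are excluded. The observed types are precisely the cycle types that occur in C_3 x S_3 (6T5). Each of the other remaining candidates has further cycle types, and by the Chebotarev density theorem the matching factorization patterns would occur for a proportion of primes equal to their share of the group: S_3 x S_3 (6T9) additionally contains elements of type 2+2+1+1 (9 of its 36 elements, about 25% of primes); (S_3 x S_3) : C_2 (6T13) additionally contains elements of type 4+2, 3+2+1, 2+2+1+1, 2+1+1+1+1 (45 of its 72 elements, about 62% of primes); S_6 (6T16) additionally contains elements of type 5+1, 4+2, 4+1+1, 3+2+1, 2+2+1+1, 2+1+1+1+1 (504 of its 720 elements, about 70% of primes). None of the 33 primes tested shows any such pattern (for each of these groups the chance of that is below 10^-4), which rules them out. Hence G = C_3 x S_3 (6T5), of order 18.

C_3 x S_3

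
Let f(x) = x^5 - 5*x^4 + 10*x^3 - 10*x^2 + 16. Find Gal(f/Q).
The polynomial f is an irreducible quintic over Q, so G = Gal(f/Q) is a transitive subgroup of S_5: one of C_5 (5T1, order 5), D_5 (5T2, order 10), F_20 (5T3, order 20), A_5 (5T4, order 60) or S_5 (5T5, order 120). The discriminant of f is 64000000 = 8000^2, a perfect square, so G is contained in A_5. The transitive groups of degree 5 contained in A_5 are: C_5 (5T1, order 5), D_5 (5T2, order 10), A_5 (5T4, order 60). By Dedekind's theorem, for a prime p not dividing disc(f) the degrees of the irreducible factors of f mod p form the cycle type of an element of G. Factoring f modulo the 23 such primes p <= 97 (skipping 2, 5, which divide the discriminant), each new pattern first appears at: mod 3: f = (x + 2)(x^2 + 1)(x^2 + 2x + 2), pattern 2+2+1; mod 7: f = (x^5 + 2x^4 + 3x^3 + 4x^2 + 2), pattern 5. No other pattern occurs in this range, so the set of observed cycle types is {2+2+1, 5}. The candidates containing elements of all these cycle types are D_5 (5T2) of order 10, A_5 (5T4) of order 60; the others are excluded. The observed types are precisely the cycle types that occur in D_5 (5T2) (apart from the identity). Each of the other remaining candidates has further cycle types, and by the Chebotarev density theorem the matching factorization patterns would occur for a proportion of primes equal to their share of the group: A_5 (5T4) additionally contains elements of type 3+1+1 (20 of its 60 elements, about 33% of primes). None of the 23 primes tested shows any such pattern (for each of these groups the chance of that is below 10^-4), which rules them out. Hence G = D_5 (5T2), of order 10.

5T2: D_5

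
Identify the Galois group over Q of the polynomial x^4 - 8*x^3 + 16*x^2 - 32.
The polynomial is an irreducible quartic over Q and its discriminant is -4194304, which is not a perfect square, so the Galois group is not contained in A_4. The resolvent cubic y^3 - 16*y^2 + 128*y has exactly one rational root, so the Galois group is C_4 or D_4. The quartic remains irreducible over Q(sqrt(disc)), so the group is D_4.

D_4 (order 8)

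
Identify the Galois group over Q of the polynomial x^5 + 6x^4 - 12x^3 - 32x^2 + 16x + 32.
The polynomial f is an irreducible quintic over Q, so G = Gal(f/Q) is a transitive subgroup of S_5: one of C_5 (5T1, order 5), D_5 (5T2, order 10), F_20 (5T3, order 20), A_5 (5T4, order 60) or S_5 (5T5, order 120). The discriminant of f is 15352201216 = 123904^2, a perfect square, so G is contained in A_5. The transitive groups of degree 5 contained in A_5 are: C_5 (5T1, order 5), D_5 (5T2, order 10), A_5 (5T4, order 60). By Dedekind's theorem, for a prime p not dividing disc(f) the degrees of the irreducible factors of f mod p form the cycle type of an element of G. Factoring f modulo the 14 such primes p <= 53 (skipping 2, 11, which divide the discriminant), each new pattern first appears at: mod 3: f = (x^5 + x^2 + x + 2), pattern 5; mod 23: f = (x + 4)(x + 9)(x + 11)(x + 13)(x + 15), pattern 1+1+1+1+1. No other pattern occurs in this range, so the set of observed cycle types is {5, 1+1+1+1+1}. The candidates containing elements of all these cycle types are C_5 (5T1) of order 5, D_5 (5T2) of order 10, A_5 (5T4) of order 60; the others are excluded. The observed types are precisely the cycle types that occur in C_5 (5T1). Each of the other remaining candidates has further cycle types, and by the Chebotarev density theorem the matching factorization patterns would occur for a proportion of primes equal to their share of the group: D_5 (5T2) additionally contains elements of type 2+2+1 (5 of its 10 elements, about 50% of primes); A_5 (5T4) additionally contains elements of type 3+1+1, 2+2+1 (35 of its 60 elements, about 58% of primes). None of the 14 primes tested shows any such pattern (for each of these groups the chance of that is below 10^-4), which rules them out. Hence G = C_5 (5T1), of order 5.

C_5 (also written C5)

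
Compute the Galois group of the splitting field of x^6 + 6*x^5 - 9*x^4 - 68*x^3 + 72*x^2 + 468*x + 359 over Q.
The polynomial f is an irreducible sextic over Q, so G = Gal(f/Q) is one of the 16 transitive subgroups 6T1, ..., 6T16 of S_6. The discriminant of f is -9221581132716096, which is not a perfect square, so G is not contained in A_6. The transitive groups of degree 6 not contained in A_6 are: C_6 (6T1, order 6), S_3 (6T2, order 6), D_6 (6T3, order 12), C_3 x S_3 (6T5, order 18), A_4 x C_2 (6T6, order 24), S_4 (6T8, order 24), S_3 x S_3 (6T9, order 36), S_4 x C_2 (6T11, order 48), (S_3 x S_3) : C_2 (6T13, order 72), PGL(2,5) (6T14, order 120), S_6 (6T16, order 720). By Dedekind's theorem, for a prime p not dividing disc(f) the degrees of the irreducible factors of f mod p form the cycle type of an element of G. Factoring f modulo the 33 such primes p <= 149 (skipping 2, 3, which divide the discriminant), each new pattern first appears at: mod 5: f = (x^3 + 2x + 4)(x^3 + x^2 + 4x + 1), pattern 3+3; mod 7: f = (x^6 + 6x^5 + 5x^4 + 2x^3 + 2x^2 + 6x + 2), pattern 6; mod 17: f = (x + 1)(x + 2)(x^2 + 7x + 11)(x^2 + 13x + 14), pattern 2+2+1+1; mod 19: f = (x + 3)(x + 4)(x + 7)(x + 16)(x^2 + 14x + 8), pattern 2+1+1+1+1; mod 71: f = (x^2 + 9x + 54)(x^2 + 24x + 32)(x^2 + 44x + 12), pattern 2+2+2. No other pattern occurs in this range, so the set of observed cycle types is {3+3, 6, 2+2+1+1, 2+1+1+1+1, 2+2+2}. The candidates containing elements of all these cycle types are A_4 x C_2 (6T6) of order 24, S_4 x C_2 (6T11) of order 48, (S_3 x S_3) : C_2 (6T13) of order 72, S_6 (6T16) of order 720; the others are excluded. The observed types are precisely the cycle types that occur in A_4 x C_2 (6T6) (apart from the identity). Each of the other remaining candidates has further cycle types, and by the Chebotarev density theorem the matching factorization patterns would occur for a proportion of primes equal to their share of the group: S_4 x C_2 (6T11) additionally contains elements of type 4+2, 4+1+1 (12 of its 48 elements, about 25% of primes); (S_3 x S_3) : C_2 (6T13) additionally contains elements of type 4+2, 3+2+1, 3+1+1+1 (34 of its 72 elements, about 47% of primes); S_6 (6T16) additionally contains elements of type 5+1, 4+2, 4+1+1, 3+2+1, 3+1+1+1 (484 of its 720 elements, about 67% of primes). None of the 33 primes tested shows any such pattern (for each of these groups the chance of that is below 10^-4), which rules them out. Hence G = A_4 x C_2 (6T6), of order 24.

A_4 x C_2 (also written A4xC2)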